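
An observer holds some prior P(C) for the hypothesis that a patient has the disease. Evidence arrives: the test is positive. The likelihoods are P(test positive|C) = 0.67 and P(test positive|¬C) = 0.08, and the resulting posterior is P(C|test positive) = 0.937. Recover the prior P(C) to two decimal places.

In odds form, posterior odds = prior odds × likelihood ratio, so prior odds = posterior odds ÷ LR.
Posterior odds = 0.937/(1−0.937) = 14.8730. LR = 0.67/0.08 = 8.3750.
Prior odds = 14.8730/8.3750 = 1.7759, so P(C) = 1.7759/(1+1.7759) ≈ 0.64.

P(C) = 0.64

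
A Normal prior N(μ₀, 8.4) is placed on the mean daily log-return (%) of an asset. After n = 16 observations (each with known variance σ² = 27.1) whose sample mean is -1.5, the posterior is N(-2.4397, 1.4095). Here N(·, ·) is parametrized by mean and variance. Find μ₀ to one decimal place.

μ₀ = -7.1

With known observation variance, the Normal–Normal posterior has precision τ_n = τ₀ + n/σ² and mean μ_n = (τ₀μ₀ + (n/σ²)x̄)/τ_n.
Here τ₀ = 1/8.4 = 0.119048 and τ_data = 16/27.1 = 0.590406, so τ_n = 0.709454.
Rearranging for μ₀: μ₀ = (μ_n·τ_n − τ_data·x̄)/τ₀ = (-2.4397·0.709454 − 0.590406·-1.5) / 0.119048 = -0.845246/0.119048 ≈ -7.1.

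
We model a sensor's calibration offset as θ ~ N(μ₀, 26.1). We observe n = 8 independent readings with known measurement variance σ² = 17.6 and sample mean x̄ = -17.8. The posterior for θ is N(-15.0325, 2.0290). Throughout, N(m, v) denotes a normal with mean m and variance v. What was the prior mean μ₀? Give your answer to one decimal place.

μ₀ = 17.8

With known observation variance, the Normal–Normal posterior has precision τ_n = τ₀ + n/σ² and mean μ_n = (τ₀μ₀ + (n/σ²)x̄)/τ_n.
Here τ₀ = 1/26.1 = 0.038314 and τ_data = 8/17.6 = 0.454545, so τ_n = 0.492859.
Rearranging for μ₀: μ₀ = (μ_n·τ_n − τ_data·x̄)/τ₀ = (-15.0325·0.492859 − 0.454545·-17.8) / 0.038314 = 0.681998/0.038314 ≈ 17.8.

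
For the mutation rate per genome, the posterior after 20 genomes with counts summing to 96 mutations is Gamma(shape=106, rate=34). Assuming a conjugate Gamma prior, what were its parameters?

Gamma(shape=10, rate=14)

A Gamma(α, β) prior (rate parametrization) on a Poisson rate with n observations summing to S gives posterior Gamma(α+S, β+n).
So α = 106 − 96 = 10 and β = 34 − 20 = 14.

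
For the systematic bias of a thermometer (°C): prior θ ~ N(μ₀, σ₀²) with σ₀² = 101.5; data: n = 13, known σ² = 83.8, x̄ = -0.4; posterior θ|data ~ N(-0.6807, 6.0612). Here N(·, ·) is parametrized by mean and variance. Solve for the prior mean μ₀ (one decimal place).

The posterior mean is a precision-weighted average: μ_n = (τ₀μ₀ + τ_data·x̄)/(τ₀+τ_data), with τ₀=1/σ₀² and τ_data=n/σ².
Here τ₀ = 1/101.5 = 0.009852 and τ_data = 13/83.8 = 0.155131, so τ_n = 0.164983.
Rearranging for μ₀: μ₀ = (μ_n·τ_n − τ_data·x̄)/τ₀ = (-0.6807·0.164983 − 0.155131·-0.4) / 0.009852 = -0.050252/0.009852 ≈ -5.1.

μ₀ = -5.1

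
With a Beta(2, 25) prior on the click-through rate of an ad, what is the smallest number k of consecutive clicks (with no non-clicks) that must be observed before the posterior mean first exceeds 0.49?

k = 23

After k clicks and 0 non-clicks the posterior is Beta(2+k, 25), with mean (2+k)/(2+25+k).
Set (2+k)/(27+k) > 0.49 and solve: k > (0.49·27 − 2)/(1 − 0.49) = 22.020.
The smallest integer exceeding 22.020 is 23.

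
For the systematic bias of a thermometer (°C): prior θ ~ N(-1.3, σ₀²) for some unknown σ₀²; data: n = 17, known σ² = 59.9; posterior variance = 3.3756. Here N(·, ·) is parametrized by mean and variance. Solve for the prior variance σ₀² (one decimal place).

For the Normal–Normal model with known σ², precisions add: τ_n = τ₀ + n/σ².
So 1/σ₀² = 1/3.3756 − 17/59.9 = 0.296244 − 0.283806 = 0.012438.
Hence σ₀² = 1/0.012438 ≈ 80.4.

σ₀² = 80.4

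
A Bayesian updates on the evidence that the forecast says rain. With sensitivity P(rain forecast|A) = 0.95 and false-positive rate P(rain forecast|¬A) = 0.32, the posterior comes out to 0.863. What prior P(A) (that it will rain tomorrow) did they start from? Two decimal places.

In odds form, posterior odds = prior odds × likelihood ratio, so prior odds = posterior odds ÷ LR.
Posterior odds = 0.863/(1−0.863) = 6.2993. LR = 0.95/0.32 = 2.9688.
Prior odds = 6.2993/2.9688 = 2.1218, so P(A) = 2.1218/(1+2.1218) ≈ 0.68.

P(A) = 0.68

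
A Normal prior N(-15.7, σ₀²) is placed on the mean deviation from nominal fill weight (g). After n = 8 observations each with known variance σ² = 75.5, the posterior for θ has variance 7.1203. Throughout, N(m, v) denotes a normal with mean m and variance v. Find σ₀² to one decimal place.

σ₀² = 29.0

Posterior precision equals prior precision plus data precision: 1/σ_n² = 1/σ₀² + n/σ².
So 1/σ₀² = 1/7.1203 − 8/75.5 = 0.140444 − 0.105960 = 0.034484.
Hence σ₀² = 1/0.034484 ≈ 29.0.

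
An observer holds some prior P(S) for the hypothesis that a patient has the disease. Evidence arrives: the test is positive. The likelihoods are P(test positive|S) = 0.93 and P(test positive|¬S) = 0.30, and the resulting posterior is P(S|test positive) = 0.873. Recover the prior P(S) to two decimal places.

P(S) = 0.69

Bayes' rule in odds form gives O(S|E) = O(S)·[P(E|S)/P(E|¬S)], hence O(S) = O(S|E)/LR.
Posterior odds = 0.873/(1−0.873) = 6.8740. LR = 0.93/0.30 = 3.1000.
Prior odds = 6.8740/3.1000 = 2.2174, so P(S) = 2.2174/(1+2.2174) ≈ 0.69.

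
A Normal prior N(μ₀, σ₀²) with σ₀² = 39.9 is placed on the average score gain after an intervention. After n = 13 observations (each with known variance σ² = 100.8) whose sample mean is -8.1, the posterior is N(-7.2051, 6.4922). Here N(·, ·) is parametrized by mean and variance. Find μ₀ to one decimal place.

μ₀ = -2.6

The posterior mean is a precision-weighted average: μ_n = (τ₀μ₀ + τ_data·x̄)/(τ₀+τ_data), with τ₀=1/σ₀² and τ_data=n/σ².
Here τ₀ = 1/39.9 = 0.025063 and τ_data = 13/100.8 = 0.128968, so τ_n = 0.154031.
Rearranging for μ₀: μ₀ = (μ_n·τ_n − τ_data·x̄)/τ₀ = (-7.2051·0.154031 − 0.128968·-8.1) / 0.025063 = -0.065168/0.025063 ≈ -2.6.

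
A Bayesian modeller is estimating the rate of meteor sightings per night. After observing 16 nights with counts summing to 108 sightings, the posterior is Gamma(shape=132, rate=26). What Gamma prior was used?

Gamma–Poisson conjugacy: posterior shape = α + Σxᵢ, posterior rate = β + n.
So α = 132 − 108 = 24 and β = 26 − 16 = 10.

Gamma(shape=24, rate=10)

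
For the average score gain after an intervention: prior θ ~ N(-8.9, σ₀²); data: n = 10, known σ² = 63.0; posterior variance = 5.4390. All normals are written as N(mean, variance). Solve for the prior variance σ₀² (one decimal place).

σ₀² = 39.8

Posterior precision equals prior precision plus data precision: 1/σ_n² = 1/σ₀² + n/σ².
So 1/σ₀² = 1/5.4390 − 10/63.0 = 0.183857 − 0.158730 = 0.025127.
Hence σ₀² = 1/0.025127 ≈ 39.8.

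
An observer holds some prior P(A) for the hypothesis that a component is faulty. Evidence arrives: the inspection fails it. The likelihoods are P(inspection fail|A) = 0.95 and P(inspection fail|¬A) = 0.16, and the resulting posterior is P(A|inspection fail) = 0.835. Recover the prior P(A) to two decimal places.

P(A) = 0.46

In odds form, posterior odds = prior odds × likelihood ratio, so prior odds = posterior odds ÷ LR.
Posterior odds = 0.835/(1−0.835) = 5.0606. LR = 0.95/0.16 = 5.9375.
Prior odds = 5.0606/5.9375 = 0.8523, so P(A) = 0.8523/(1+0.8523) ≈ 0.46.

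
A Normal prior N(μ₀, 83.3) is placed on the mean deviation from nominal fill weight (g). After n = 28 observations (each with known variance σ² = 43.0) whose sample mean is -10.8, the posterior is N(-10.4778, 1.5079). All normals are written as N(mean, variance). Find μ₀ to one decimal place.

With known observation variance, the Normal–Normal posterior has precision τ_n = τ₀ + n/σ² and mean μ_n = (τ₀μ₀ + (n/σ²)x̄)/τ_n.
Here τ₀ = 1/83.3 = 0.012005 and τ_data = 28/43.0 = 0.651163, so τ_n = 0.663168.
Rearranging for μ₀: μ₀ = (μ_n·τ_n − τ_data·x̄)/τ₀ = (-10.4778·0.663168 − 0.651163·-10.8) / 0.012005 = 0.084019/0.012005 ≈ 7.0.

μ₀ = 7.0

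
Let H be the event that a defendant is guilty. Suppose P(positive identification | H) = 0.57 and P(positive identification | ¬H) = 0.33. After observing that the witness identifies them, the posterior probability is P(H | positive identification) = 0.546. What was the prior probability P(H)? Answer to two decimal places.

Bayes' rule in odds form gives O(H|E) = O(H)·[P(E|H)/P(E|¬H)], hence O(H) = O(H|E)/LR.
Posterior odds = 0.546/(1−0.546) = 1.2026. LR = 0.57/0.33 = 1.7273.
Prior odds = 1.2026/1.7273 = 0.6962, so P(H) = 0.6962/(1+0.6962) ≈ 0.41.

P(H) = 0.41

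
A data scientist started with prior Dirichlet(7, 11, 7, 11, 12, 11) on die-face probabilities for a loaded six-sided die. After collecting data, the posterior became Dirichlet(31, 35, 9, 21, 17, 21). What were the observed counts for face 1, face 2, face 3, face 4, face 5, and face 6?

counts (24, 24, 2, 10, 5, 10)

For a Dirichlet(α) prior with multinomial counts c, the posterior is Dirichlet(α + c) componentwise.
Counts are posterior − prior componentwise: 31−7=24, 35−11=24, 9−7=2, 21−11=10, 17−12=5, 21−11=10.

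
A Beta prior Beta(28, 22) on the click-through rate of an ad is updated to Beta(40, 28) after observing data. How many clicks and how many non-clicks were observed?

12 clicks and 6 non-clicks

Under Beta–binomial conjugacy the posterior parameters are (α+s, β+f).
So s = 40 − 28 = 12 and f = 28 − 22 = 6.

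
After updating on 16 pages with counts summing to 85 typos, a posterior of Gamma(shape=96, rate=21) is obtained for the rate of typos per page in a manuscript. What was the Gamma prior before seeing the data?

Gamma(shape=11, rate=5)

A Gamma(α, β) prior (rate parametrization) on a Poisson rate with n observations summing to S gives posterior Gamma(α+S, β+n).
So α = 96 − 85 = 11 and β = 21 − 16 = 5.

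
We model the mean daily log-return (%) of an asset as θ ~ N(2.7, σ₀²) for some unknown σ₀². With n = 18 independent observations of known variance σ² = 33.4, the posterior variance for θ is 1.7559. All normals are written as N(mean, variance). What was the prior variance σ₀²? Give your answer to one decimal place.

For the Normal–Normal model with known σ², precisions add: τ_n = τ₀ + n/σ².
So 1/σ₀² = 1/1.7559 − 18/33.4 = 0.569509 − 0.538922 = 0.030587.
Hence σ₀² = 1/0.030587 ≈ 32.7.

σ₀² = 32.7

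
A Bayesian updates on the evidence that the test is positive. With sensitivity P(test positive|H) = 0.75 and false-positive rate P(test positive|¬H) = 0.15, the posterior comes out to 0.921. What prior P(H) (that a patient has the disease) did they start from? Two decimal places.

Bayes' rule in odds form gives O(H|E) = O(H)·[P(E|H)/P(E|¬H)], hence O(H) = O(H|E)/LR.
Posterior odds = 0.921/(1−0.921) = 11.6582. LR = 0.75/0.15 = 5.0000.
Prior odds = 11.6582/5.0000 = 2.3316, so P(H) = 2.3316/(1+2.3316) ≈ 0.70.

P(H) = 0.70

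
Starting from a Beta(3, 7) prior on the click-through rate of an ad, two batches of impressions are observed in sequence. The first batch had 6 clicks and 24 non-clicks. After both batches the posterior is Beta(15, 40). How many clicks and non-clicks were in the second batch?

6 clicks and 9 non-clicks

Sequential conjugate updates are equivalent to a single update on the pooled data, so total successes = posterior α − prior α and total failures = posterior β − prior β.
Total across both batches: 15−3=12 clicks, 40−7=33 non-clicks.
Subtract the first batch: 12−6=6 clicks and 33−24=9 non-clicks.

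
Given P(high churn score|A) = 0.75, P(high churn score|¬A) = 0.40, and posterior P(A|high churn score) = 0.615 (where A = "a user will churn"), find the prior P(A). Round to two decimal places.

In odds form, posterior odds = prior odds × likelihood ratio, so prior odds = posterior odds ÷ LR.
Posterior odds = 0.615/(1−0.615) = 1.5974. LR = 0.75/0.40 = 1.8750.
Prior odds = 1.5974/1.8750 = 0.8519, so P(A) = 0.8519/(1+0.8519) ≈ 0.46.

P(A) = 0.46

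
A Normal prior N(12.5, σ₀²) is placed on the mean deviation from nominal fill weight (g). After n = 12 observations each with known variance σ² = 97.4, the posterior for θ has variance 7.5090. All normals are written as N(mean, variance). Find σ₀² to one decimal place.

For the Normal–Normal model with known σ², precisions add: τ_n = τ₀ + n/σ².
So 1/σ₀² = 1/7.5090 − 12/97.4 = 0.133174 − 0.123203 = 0.009971.
Hence σ₀² = 1/0.009971 ≈ 100.3.

σ₀² = 100.3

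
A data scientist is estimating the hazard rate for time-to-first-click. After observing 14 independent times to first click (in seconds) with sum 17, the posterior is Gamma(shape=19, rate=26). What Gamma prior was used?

Gamma–exponential conjugacy: posterior shape = α + n, posterior rate = β + Σtᵢ.
So α = 19 − 14 = 5 and β = 26 − 17 = 9.

Gamma(shape=5, rate=9)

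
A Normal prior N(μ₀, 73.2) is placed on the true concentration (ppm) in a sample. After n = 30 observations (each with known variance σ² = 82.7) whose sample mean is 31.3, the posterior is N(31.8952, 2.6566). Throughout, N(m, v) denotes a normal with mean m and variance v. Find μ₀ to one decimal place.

μ₀ = 47.7

With known observation variance, the Normal–Normal posterior has precision τ_n = τ₀ + n/σ² and mean μ_n = (τ₀μ₀ + (n/σ²)x̄)/τ_n.
Here τ₀ = 1/73.2 = 0.013661 and τ_data = 30/82.7 = 0.362757, so τ_n = 0.376418.
Rearranging for μ₀: μ₀ = (μ_n·τ_n − τ_data·x̄)/τ₀ = (31.8952·0.376418 − 0.362757·31.3) / 0.013661 = 0.651633/0.013661 ≈ 47.7.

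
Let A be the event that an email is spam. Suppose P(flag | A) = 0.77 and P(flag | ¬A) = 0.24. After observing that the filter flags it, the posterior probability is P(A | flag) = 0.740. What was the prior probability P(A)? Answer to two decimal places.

P(A) = 0.47

Bayes' rule in odds form gives O(A|E) = O(A)·[P(E|A)/P(E|¬A)], hence O(A) = O(A|E)/LR.
Posterior odds = 0.740/(1−0.740) = 2.8462. LR = 0.77/0.24 = 3.2083.
Prior odds = 2.8462/3.2083 = 0.8871, so P(A) = 0.8871/(1+0.8871) ≈ 0.47.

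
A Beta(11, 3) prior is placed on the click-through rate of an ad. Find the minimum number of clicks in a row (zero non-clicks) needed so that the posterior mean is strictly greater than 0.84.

After k clicks and 0 non-clicks the posterior is Beta(11+k, 3), with mean (11+k)/(11+3+k).
Set (11+k)/(14+k) > 0.84 and solve: k > (0.84·14 − 11)/(1 − 0.84) = 4.750.
The smallest integer exceeding 4.750 is 5, and checking k=5: (16)/(19) = 0.8421 > 0.84.

k = 5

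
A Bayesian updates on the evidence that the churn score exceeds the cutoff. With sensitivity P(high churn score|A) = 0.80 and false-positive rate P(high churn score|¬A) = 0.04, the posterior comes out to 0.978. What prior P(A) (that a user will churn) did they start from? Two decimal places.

In odds form, posterior odds = prior odds × likelihood ratio, so prior odds = posterior odds ÷ LR.
Posterior odds = 0.978/(1−0.978) = 44.4545. LR = 0.80/0.04 = 20.0000.
Prior odds = 44.4545/20.0000 = 2.2227, so P(A) = 2.2227/(1+2.2227) ≈ 0.69.

P(A) = 0.69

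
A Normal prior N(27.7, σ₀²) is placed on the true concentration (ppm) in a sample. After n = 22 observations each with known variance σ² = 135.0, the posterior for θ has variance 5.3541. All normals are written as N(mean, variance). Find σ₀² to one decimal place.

Posterior precision equals prior precision plus data precision: 1/σ_n² = 1/σ₀² + n/σ².
So 1/σ₀² = 1/5.3541 − 22/135.0 = 0.186773 − 0.162963 = 0.023810.
Hence σ₀² = 1/0.023810 ≈ 42.0.

σ₀² = 42.0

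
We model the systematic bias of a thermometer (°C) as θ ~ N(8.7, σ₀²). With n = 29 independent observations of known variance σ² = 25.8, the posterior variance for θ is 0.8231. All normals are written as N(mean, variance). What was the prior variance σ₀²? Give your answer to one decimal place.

Posterior precision equals prior precision plus data precision: 1/σ_n² = 1/σ₀² + n/σ².
So 1/σ₀² = 1/0.8231 − 29/25.8 = 1.214919 − 1.124031 = 0.090888.
Hence σ₀² = 1/0.090888 ≈ 11.0.

σ₀² = 11.0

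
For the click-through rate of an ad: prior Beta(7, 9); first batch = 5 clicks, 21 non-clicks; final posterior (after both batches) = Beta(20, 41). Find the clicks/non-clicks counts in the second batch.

Because Beta–binomial updating is additive in the counts, the combined data contributed (α_post−α_prior, β_post−β_prior) successes and failures.
Total across both batches: 20−7=13 clicks, 41−9=32 non-clicks.
Subtract the first batch: 13−5=8 clicks and 32−21=11 non-clicks.

8 clicks and 11 non-clicks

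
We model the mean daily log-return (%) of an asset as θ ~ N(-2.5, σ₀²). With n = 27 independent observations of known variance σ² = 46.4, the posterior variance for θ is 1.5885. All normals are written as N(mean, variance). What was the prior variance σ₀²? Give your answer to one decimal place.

For the Normal–Normal model with known σ², precisions add: τ_n = τ₀ + n/σ².
So 1/σ₀² = 1/1.5885 − 27/46.4 = 0.629525 − 0.581897 = 0.047628.
Hence σ₀² = 1/0.047628 ≈ 21.0.

σ₀² = 21.0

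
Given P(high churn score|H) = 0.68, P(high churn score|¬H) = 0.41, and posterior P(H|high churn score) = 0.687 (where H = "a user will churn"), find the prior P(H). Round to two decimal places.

Bayes' rule in odds form gives O(H|E) = O(H)·[P(E|H)/P(E|¬H)], hence O(H) = O(H|E)/LR.
Posterior odds = 0.687/(1−0.687) = 2.1949. LR = 0.68/0.41 = 1.6585.
Prior odds = 2.1949/1.6585 = 1.3234, so P(H) = 1.3234/(1+1.3234) ≈ 0.57.

P(H) = 0.57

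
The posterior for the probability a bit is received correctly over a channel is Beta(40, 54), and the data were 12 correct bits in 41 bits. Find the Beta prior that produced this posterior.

Beta(28, 25)

Under Beta–binomial conjugacy the posterior parameters are (α+s, β+f).
So α = 40 − 12 = 28 and β = 54 − 29 = 25.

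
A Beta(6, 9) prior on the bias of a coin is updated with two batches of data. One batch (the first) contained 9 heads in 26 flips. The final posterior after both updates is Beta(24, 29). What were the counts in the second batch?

9 heads and 3 tails

Because Beta–binomial updating is additive in the counts, the combined data contributed (α_post−α_prior, β_post−β_prior) successes and failures.
Total across both batches: 24−6=18 heads, 29−9=20 tails.
Subtract the first batch: 18−9=9 heads and 20−17=3 tails.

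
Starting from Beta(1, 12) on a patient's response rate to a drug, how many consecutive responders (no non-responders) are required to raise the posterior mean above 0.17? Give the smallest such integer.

After k responders and 0 non-responders the posterior is Beta(1+k, 12), with mean (1+k)/(1+12+k).
Set (1+k)/(13+k) > 0.17 and solve: k > (0.17·13 − 1)/(1 − 0.17) = 1.458.
The smallest integer exceeding 1.458 is 2.

k = 2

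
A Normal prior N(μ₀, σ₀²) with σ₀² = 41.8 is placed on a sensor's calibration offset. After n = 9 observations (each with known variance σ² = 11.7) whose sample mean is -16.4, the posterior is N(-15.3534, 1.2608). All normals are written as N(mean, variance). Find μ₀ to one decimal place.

With known observation variance, the Normal–Normal posterior has precision τ_n = τ₀ + n/σ² and mean μ_n = (τ₀μ₀ + (n/σ²)x̄)/τ_n.
Here τ₀ = 1/41.8 = 0.023923 and τ_data = 9/11.7 = 0.769231, so τ_n = 0.793154.
Rearranging for μ₀: μ₀ = (μ_n·τ_n − τ_data·x̄)/τ₀ = (-15.3534·0.793154 − 0.769231·-16.4) / 0.023923 = 0.437778/0.023923 ≈ 18.3.

μ₀ = 18.3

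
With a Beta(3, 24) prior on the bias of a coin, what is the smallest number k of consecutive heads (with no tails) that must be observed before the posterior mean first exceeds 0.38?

k = 12

After k heads and 0 tails the posterior is Beta(3+k, 24), with mean (3+k)/(3+24+k).
Set (3+k)/(27+k) > 0.38 and solve: k > (0.38·27 − 3)/(1 − 0.38) = 11.710.
The smallest integer exceeding 11.710 is 12, and checking k=12: (15)/(39) = 0.3846 > 0.38.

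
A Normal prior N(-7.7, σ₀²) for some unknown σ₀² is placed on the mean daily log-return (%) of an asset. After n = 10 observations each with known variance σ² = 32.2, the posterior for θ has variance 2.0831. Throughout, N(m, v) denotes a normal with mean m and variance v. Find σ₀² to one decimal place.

σ₀² = 5.9

For the Normal–Normal model with known σ², precisions add: τ_n = τ₀ + n/σ².
So 1/σ₀² = 1/2.0831 − 10/32.2 = 0.480054 − 0.310559 = 0.169495.
Hence σ₀² = 1/0.169495 ≈ 5.9.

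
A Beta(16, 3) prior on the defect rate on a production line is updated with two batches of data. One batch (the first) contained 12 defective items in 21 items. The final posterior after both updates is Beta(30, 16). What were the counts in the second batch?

2 defective items and 4 good items

Because Beta–binomial updating is additive in the counts, the combined data contributed (α_post−α_prior, β_post−β_prior) successes and failures.
Total across both batches: 30−16=14 defective items, 16−3=13 good items.
Subtract the first batch: 14−12=2 defective items and 13−9=4 good items.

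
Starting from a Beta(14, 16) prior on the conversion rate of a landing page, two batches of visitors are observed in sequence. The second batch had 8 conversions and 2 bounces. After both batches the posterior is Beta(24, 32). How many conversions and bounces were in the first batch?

Because Beta–binomial updating is additive in the counts, the combined data contributed (α_post−α_prior, β_post−β_prior) successes and failures.
Total across both batches: 24−14=10 conversions, 32−16=16 bounces.
Subtract the second batch: 10−8=2 conversions and 16−2=14 bounces.

2 conversions and 14 bounces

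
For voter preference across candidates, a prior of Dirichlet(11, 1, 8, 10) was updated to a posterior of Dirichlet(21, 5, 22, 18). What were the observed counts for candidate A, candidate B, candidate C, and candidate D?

For a Dirichlet(α) prior with multinomial counts c, the posterior is Dirichlet(α + c) componentwise.
Counts are posterior − prior componentwise: 21−11=10, 5−1=4, 22−8=14, 18−10=8.

counts (10, 4, 14, 8)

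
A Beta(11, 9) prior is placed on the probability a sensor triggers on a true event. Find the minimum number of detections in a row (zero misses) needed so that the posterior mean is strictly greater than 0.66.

k = 7

After k detections and 0 misses the posterior is Beta(11+k, 9), with mean (11+k)/(11+9+k).
Set (11+k)/(20+k) > 0.66 and solve: k > (0.66·20 − 11)/(1 − 0.66) = 6.471.
The smallest integer exceeding 6.471 is 7.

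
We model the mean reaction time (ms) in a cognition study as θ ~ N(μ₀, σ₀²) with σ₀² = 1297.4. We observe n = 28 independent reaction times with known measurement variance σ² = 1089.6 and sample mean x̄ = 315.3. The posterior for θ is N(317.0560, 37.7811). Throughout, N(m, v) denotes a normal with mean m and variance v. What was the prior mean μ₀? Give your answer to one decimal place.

μ₀ = 375.6

With known observation variance, the Normal–Normal posterior has precision τ_n = τ₀ + n/σ² and mean μ_n = (τ₀μ₀ + (n/σ²)x̄)/τ_n.
Here τ₀ = 1/1297.4 = 0.000771 and τ_data = 28/1089.6 = 0.025698, so τ_n = 0.026469.
Rearranging for μ₀: μ₀ = (μ_n·τ_n − τ_data·x̄)/τ₀ = (317.0560·0.026469 − 0.025698·315.3) / 0.000771 = 0.289576/0.000771 ≈ 375.6.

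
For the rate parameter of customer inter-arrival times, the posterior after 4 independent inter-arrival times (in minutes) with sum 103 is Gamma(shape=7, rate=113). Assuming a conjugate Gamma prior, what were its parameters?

Gamma(shape=3, rate=10)

Gamma–exponential conjugacy: posterior shape = α + n, posterior rate = β + Σtᵢ.
So α = 7 − 4 = 3 and β = 113 − 103 = 10.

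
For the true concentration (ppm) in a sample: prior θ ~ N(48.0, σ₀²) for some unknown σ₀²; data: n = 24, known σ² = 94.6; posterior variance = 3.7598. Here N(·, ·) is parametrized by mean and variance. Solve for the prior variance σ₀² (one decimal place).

σ₀² = 81.5

For the Normal–Normal model with known σ², precisions add: τ_n = τ₀ + n/σ².
So 1/σ₀² = 1/3.7598 − 24/94.6 = 0.265972 − 0.253700 = 0.012272.
Hence σ₀² = 1/0.012272 ≈ 81.5.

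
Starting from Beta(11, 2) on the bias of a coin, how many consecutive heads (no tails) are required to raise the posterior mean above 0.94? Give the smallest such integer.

After k heads and 0 tails the posterior is Beta(11+k, 2), with mean (11+k)/(11+2+k).
Set (11+k)/(13+k) > 0.94 and solve: k > (0.94·13 − 11)/(1 − 0.94) = 20.333.
The smallest integer exceeding 20.333 is 21, and checking k=21: (32)/(34) = 0.9412 > 0.94.

k = 21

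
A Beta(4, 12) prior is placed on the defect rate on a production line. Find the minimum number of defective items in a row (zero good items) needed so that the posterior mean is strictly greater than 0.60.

After k defective items and 0 good items the posterior is Beta(4+k, 12), with mean (4+k)/(4+12+k).
Set (4+k)/(16+k) > 0.60 and solve: k > (0.60·16 − 4)/(1 − 0.60) = 14.000.
The smallest integer exceeding 14.000 is 15.

k = 15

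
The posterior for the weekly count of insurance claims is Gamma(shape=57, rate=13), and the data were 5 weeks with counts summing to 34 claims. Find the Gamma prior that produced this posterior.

A Gamma(α, β) prior (rate parametrization) on a Poisson rate with n observations summing to S gives posterior Gamma(α+S, β+n).
So α = 57 − 34 = 23 and β = 13 − 5 = 8.

Gamma(shape=23, rate=8)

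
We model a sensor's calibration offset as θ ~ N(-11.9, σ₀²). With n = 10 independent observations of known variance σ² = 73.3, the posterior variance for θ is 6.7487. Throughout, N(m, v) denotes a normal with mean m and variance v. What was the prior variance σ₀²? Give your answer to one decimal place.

σ₀² = 85.1

For the Normal–Normal model with known σ², precisions add: τ_n = τ₀ + n/σ².
So 1/σ₀² = 1/6.7487 − 10/73.3 = 0.148177 − 0.136426 = 0.011751.
Hence σ₀² = 1/0.011751 ≈ 85.1.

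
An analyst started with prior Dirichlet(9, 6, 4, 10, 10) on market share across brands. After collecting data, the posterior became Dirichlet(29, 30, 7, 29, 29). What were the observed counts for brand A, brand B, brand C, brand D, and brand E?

counts (20, 24, 3, 19, 19)

For a Dirichlet(α) prior with multinomial counts c, the posterior is Dirichlet(α + c) componentwise.
Counts are posterior − prior componentwise: 29−9=20, 30−6=24, 7−4=3, 29−10=19, 29−10=19.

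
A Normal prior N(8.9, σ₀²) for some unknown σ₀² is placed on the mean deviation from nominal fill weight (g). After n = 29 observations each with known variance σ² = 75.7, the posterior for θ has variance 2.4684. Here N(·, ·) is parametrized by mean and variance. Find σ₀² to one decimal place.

For the Normal–Normal model with known σ², precisions add: τ_n = τ₀ + n/σ².
So 1/σ₀² = 1/2.4684 − 29/75.7 = 0.405121 − 0.383091 = 0.022030.
Hence σ₀² = 1/0.022030 ≈ 45.4.

σ₀² = 45.4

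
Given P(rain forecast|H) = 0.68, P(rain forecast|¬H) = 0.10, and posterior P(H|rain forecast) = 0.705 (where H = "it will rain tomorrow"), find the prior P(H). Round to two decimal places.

In odds form, posterior odds = prior odds × likelihood ratio, so prior odds = posterior odds ÷ LR.
Posterior odds = 0.705/(1−0.705) = 2.3898. LR = 0.68/0.10 = 6.8000.
Prior odds = 2.3898/6.8000 = 0.3514, so P(H) = 0.3514/(1+0.3514) ≈ 0.26.

P(H) = 0.26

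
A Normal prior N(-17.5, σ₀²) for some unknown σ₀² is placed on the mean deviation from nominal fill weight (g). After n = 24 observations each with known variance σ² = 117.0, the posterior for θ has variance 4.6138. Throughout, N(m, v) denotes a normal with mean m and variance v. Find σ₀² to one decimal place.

σ₀² = 86.1

For the Normal–Normal model with known σ², precisions add: τ_n = τ₀ + n/σ².
So 1/σ₀² = 1/4.6138 − 24/117.0 = 0.216741 − 0.205128 = 0.011613.
Hence σ₀² = 1/0.011613 ≈ 86.1.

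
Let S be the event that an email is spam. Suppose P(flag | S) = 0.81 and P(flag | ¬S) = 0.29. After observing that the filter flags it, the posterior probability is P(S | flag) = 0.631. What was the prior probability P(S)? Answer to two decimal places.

P(S) = 0.38

Bayes' rule in odds form gives O(S|E) = O(S)·[P(E|S)/P(E|¬S)], hence O(S) = O(S|E)/LR.
Posterior odds = 0.631/(1−0.631) = 1.7100. LR = 0.81/0.29 = 2.7931.
Prior odds = 1.7100/2.7931 = 0.6122, so P(S) = 0.6122/(1+0.6122) ≈ 0.38.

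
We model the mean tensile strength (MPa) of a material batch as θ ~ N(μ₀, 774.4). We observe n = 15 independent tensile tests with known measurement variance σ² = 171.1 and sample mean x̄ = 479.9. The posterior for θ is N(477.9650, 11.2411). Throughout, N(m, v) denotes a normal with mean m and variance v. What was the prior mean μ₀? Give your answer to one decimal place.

μ₀ = 346.6

With known observation variance, the Normal–Normal posterior has precision τ_n = τ₀ + n/σ² and mean μ_n = (τ₀μ₀ + (n/σ²)x̄)/τ_n.
Here τ₀ = 1/774.4 = 0.001291 and τ_data = 15/171.1 = 0.087668, so τ_n = 0.088959.
Rearranging for μ₀: μ₀ = (μ_n·τ_n − τ_data·x̄)/τ₀ = (477.9650·0.088959 − 0.087668·479.9) / 0.001291 = 0.447415/0.001291 ≈ 346.6.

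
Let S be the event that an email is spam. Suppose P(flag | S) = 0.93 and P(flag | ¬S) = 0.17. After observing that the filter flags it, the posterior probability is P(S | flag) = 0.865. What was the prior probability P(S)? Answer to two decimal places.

In odds form, posterior odds = prior odds × likelihood ratio, so prior odds = posterior odds ÷ LR.
Posterior odds = 0.865/(1−0.865) = 6.4074. LR = 0.93/0.17 = 5.4706.
Prior odds = 6.4074/5.4706 = 1.1712, so P(S) = 1.1712/(1+1.1712) ≈ 0.54.

P(S) = 0.54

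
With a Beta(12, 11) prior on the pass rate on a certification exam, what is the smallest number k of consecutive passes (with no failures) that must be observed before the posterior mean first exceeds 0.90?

After k passes and 0 failures the posterior is Beta(12+k, 11), with mean (12+k)/(12+11+k).
Set (12+k)/(23+k) > 0.90 and solve: k > (0.90·23 − 12)/(1 − 0.90) = 87.000.
The smallest integer exceeding 87.000 is 88.

k = 88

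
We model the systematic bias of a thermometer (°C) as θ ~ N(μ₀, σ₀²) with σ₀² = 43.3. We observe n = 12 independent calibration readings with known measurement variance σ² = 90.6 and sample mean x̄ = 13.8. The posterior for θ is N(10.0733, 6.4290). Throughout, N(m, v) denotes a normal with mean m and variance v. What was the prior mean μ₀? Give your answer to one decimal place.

μ₀ = -11.3

With known observation variance, the Normal–Normal posterior has precision τ_n = τ₀ + n/σ² and mean μ_n = (τ₀μ₀ + (n/σ²)x̄)/τ_n.
Here τ₀ = 1/43.3 = 0.023095 and τ_data = 12/90.6 = 0.132450, so τ_n = 0.155545.
Rearranging for μ₀: μ₀ = (μ_n·τ_n − τ_data·x̄)/τ₀ = (10.0733·0.155545 − 0.132450·13.8) / 0.023095 = -0.260959/0.023095 ≈ -11.3.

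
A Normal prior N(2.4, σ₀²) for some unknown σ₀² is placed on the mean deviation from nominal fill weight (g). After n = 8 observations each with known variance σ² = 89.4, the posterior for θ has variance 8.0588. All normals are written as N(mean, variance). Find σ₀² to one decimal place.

σ₀² = 28.9

Posterior precision equals prior precision plus data precision: 1/σ_n² = 1/σ₀² + n/σ².
So 1/σ₀² = 1/8.0588 − 8/89.4 = 0.124088 − 0.089485 = 0.034603.
Hence σ₀² = 1/0.034603 ≈ 28.9.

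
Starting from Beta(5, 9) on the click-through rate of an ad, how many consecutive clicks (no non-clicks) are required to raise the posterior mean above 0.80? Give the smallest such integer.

After k clicks and 0 non-clicks the posterior is Beta(5+k, 9), with mean (5+k)/(5+9+k).
Set (5+k)/(14+k) > 0.80 and solve: k > (0.80·14 − 5)/(1 − 0.80) = 31.000.
The smallest integer exceeding 31.000 is 32.

k = 32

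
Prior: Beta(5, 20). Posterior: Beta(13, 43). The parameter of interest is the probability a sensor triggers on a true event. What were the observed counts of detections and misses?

A Beta(α, β) prior with s successes and f failures in binomial data gives a Beta(α+s, β+f) posterior.
Match parameters: s=13−5=8, f=43−20=23.

8 detections and 23 misses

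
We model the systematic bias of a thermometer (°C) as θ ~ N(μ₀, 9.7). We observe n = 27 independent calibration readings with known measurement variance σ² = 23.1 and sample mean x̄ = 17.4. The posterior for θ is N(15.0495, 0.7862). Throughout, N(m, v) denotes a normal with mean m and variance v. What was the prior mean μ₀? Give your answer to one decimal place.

With known observation variance, the Normal–Normal posterior has precision τ_n = τ₀ + n/σ² and mean μ_n = (τ₀μ₀ + (n/σ²)x̄)/τ_n.
Here τ₀ = 1/9.7 = 0.103093 and τ_data = 27/23.1 = 1.168831, so τ_n = 1.271924.
Rearranging for μ₀: μ₀ = (μ_n·τ_n − τ_data·x̄)/τ₀ = (15.0495·1.271924 − 1.168831·17.4) / 0.103093 = -1.195839/0.103093 ≈ -11.6.

μ₀ = -11.6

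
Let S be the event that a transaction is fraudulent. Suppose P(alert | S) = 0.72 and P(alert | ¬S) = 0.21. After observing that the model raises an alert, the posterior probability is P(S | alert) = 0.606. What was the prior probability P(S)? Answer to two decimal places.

In odds form, posterior odds = prior odds × likelihood ratio, so prior odds = posterior odds ÷ LR.
Posterior odds = 0.606/(1−0.606) = 1.5381. LR = 0.72/0.21 = 3.4286.
Prior odds = 1.5381/3.4286 = 0.4486, so P(S) = 0.4486/(1+0.4486) ≈ 0.31.

P(S) = 0.31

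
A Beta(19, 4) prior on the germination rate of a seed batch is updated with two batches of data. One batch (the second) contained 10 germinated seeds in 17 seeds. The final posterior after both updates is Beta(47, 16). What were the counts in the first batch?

Because Beta–binomial updating is additive in the counts, the combined data contributed (α_post−α_prior, β_post−β_prior) successes and failures.
Total across both batches: 47−19=28 germinated seeds, 16−4=12 non-germinating seeds.
Subtract the second batch: 28−10=18 germinated seeds and 12−7=5 non-germinating seeds.

18 germinated seeds and 5 non-germinating seeds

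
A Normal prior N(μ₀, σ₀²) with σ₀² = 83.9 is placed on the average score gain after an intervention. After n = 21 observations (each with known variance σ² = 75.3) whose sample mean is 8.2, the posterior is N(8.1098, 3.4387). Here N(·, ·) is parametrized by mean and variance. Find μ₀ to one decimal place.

The posterior mean is a precision-weighted average: μ_n = (τ₀μ₀ + τ_data·x̄)/(τ₀+τ_data), with τ₀=1/σ₀² and τ_data=n/σ².
Here τ₀ = 1/83.9 = 0.011919 and τ_data = 21/75.3 = 0.278884, so τ_n = 0.290803.
Rearranging for μ₀: μ₀ = (μ_n·τ_n − τ_data·x̄)/τ₀ = (8.1098·0.290803 − 0.278884·8.2) / 0.011919 = 0.071505/0.011919 ≈ 6.0.

μ₀ = 6.0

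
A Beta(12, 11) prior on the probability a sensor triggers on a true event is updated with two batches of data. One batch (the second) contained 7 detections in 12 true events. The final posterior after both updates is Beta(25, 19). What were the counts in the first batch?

Sequential conjugate updates are equivalent to a single update on the pooled data, so total successes = posterior α − prior α and total failures = posterior β − prior β.
Total across both batches: 25−12=13 detections, 19−11=8 misses.
Subtract the second batch: 13−7=6 detections and 8−5=3 misses.

6 detections and 3 misses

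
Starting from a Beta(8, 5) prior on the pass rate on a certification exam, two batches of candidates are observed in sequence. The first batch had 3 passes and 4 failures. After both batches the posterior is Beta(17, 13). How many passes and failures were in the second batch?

Sequential conjugate updates are equivalent to a single update on the pooled data, so total successes = posterior α − prior α and total failures = posterior β − prior β.
Total across both batches: 17−8=9 passes, 13−5=8 failures.
Subtract the first batch: 9−3=6 passes and 8−4=4 failures.

6 passes and 4 failures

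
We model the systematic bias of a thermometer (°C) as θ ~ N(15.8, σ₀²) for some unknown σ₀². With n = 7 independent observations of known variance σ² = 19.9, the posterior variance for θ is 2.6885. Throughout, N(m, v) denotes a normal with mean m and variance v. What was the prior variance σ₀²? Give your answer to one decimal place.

For the Normal–Normal model with known σ², precisions add: τ_n = τ₀ + n/σ².
So 1/σ₀² = 1/2.6885 − 7/19.9 = 0.371955 − 0.351759 = 0.020196.
Hence σ₀² = 1/0.020196 ≈ 49.5.

σ₀² = 49.5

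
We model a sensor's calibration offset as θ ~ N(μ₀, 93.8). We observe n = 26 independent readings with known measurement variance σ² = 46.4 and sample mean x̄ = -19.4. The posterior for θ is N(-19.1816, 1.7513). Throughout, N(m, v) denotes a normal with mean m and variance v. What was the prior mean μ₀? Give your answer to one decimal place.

With known observation variance, the Normal–Normal posterior has precision τ_n = τ₀ + n/σ² and mean μ_n = (τ₀μ₀ + (n/σ²)x̄)/τ_n.
Here τ₀ = 1/93.8 = 0.010661 and τ_data = 26/46.4 = 0.560345, so τ_n = 0.571006.
Rearranging for μ₀: μ₀ = (μ_n·τ_n − τ_data·x̄)/τ₀ = (-19.1816·0.571006 − 0.560345·-19.4) / 0.010661 = -0.082116/0.010661 ≈ -7.7.

μ₀ = -7.7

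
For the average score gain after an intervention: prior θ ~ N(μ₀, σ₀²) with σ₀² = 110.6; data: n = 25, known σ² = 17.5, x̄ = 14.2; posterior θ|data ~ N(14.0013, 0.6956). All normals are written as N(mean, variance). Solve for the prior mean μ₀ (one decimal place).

The posterior mean is a precision-weighted average: μ_n = (τ₀μ₀ + τ_data·x̄)/(τ₀+τ_data), with τ₀=1/σ₀² and τ_data=n/σ².
Here τ₀ = 1/110.6 = 0.009042 and τ_data = 25/17.5 = 1.428571, so τ_n = 1.437613.
Rearranging for μ₀: μ₀ = (μ_n·τ_n − τ_data·x̄)/τ₀ = (14.0013·1.437613 − 1.428571·14.2) / 0.009042 = -0.157257/0.009042 ≈ -17.4.

μ₀ = -17.4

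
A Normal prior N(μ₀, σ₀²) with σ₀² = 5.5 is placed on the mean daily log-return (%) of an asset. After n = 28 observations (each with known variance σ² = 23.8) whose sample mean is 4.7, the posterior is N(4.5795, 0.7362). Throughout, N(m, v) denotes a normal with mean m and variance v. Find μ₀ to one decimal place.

With known observation variance, the Normal–Normal posterior has precision τ_n = τ₀ + n/σ² and mean μ_n = (τ₀μ₀ + (n/σ²)x̄)/τ_n.
Here τ₀ = 1/5.5 = 0.181818 and τ_data = 28/23.8 = 1.176471, so τ_n = 1.358289.
Rearranging for μ₀: μ₀ = (μ_n·τ_n − τ_data·x̄)/τ₀ = (4.5795·1.358289 − 1.176471·4.7) / 0.181818 = 0.690871/0.181818 ≈ 3.8.

μ₀ = 3.8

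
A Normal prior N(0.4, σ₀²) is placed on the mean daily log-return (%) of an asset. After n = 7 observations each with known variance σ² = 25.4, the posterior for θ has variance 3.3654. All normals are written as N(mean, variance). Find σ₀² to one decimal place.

Posterior precision equals prior precision plus data precision: 1/σ_n² = 1/σ₀² + n/σ².
So 1/σ₀² = 1/3.3654 − 7/25.4 = 0.297141 − 0.275591 = 0.021550.
Hence σ₀² = 1/0.021550 ≈ 46.4.

σ₀² = 46.4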